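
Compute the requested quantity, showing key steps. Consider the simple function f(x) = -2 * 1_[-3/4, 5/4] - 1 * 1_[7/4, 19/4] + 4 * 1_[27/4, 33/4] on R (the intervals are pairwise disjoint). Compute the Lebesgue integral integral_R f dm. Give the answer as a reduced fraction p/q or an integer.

For a simple function f = sum_i c_i * 1_{A_i} with disjoint A_i,
  integral f dm = sum_i c_i * m(A_i).
Lengths of the A_i:
  m(A_1) = 5/4 - (-3/4) = 2.
  m(A_2) = 19/4 - 7/4 = 3.
  m(A_3) = 33/4 - 27/4 = 3/2.
Contributions c_i * m(A_i):
  (-2) * (2) = -4.
  (-1) * (3) = -3.
  (4) * (3/2) = 6.
Total: -4 - 3 + 6 = -1.

-1


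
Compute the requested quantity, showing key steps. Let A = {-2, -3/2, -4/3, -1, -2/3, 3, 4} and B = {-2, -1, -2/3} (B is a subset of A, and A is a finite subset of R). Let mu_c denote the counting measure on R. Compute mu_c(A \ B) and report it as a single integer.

Counting measure assigns mu_c(E) = |E| (number of elements) when E is finite. For B subset A, A \ B is the set of elements of A not in B, so |A \ B| = |A| - |B|.
|A| = 7, |B| = 3, so mu_c(A \ B) = 7 - 3 = 4.

4


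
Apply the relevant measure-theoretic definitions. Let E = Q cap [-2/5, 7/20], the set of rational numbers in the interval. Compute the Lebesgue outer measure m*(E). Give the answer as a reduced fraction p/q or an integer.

E = Q cap [-2/5, 7/20] is a subset of Q, which is countable. Enumerate Q = {q_1, q_2, ...}; for any eps > 0, cover q_k by the open interval (q_k - eps/2^(k+1), q_k + eps/2^(k+1)), of length eps/2^k. The total cover length is sum_{k>=1} eps/2^k = eps. Hence m*(E) <= m*(Q) <= eps for every eps > 0, and since outer measure is non-negative, m*(E) = 0.

0


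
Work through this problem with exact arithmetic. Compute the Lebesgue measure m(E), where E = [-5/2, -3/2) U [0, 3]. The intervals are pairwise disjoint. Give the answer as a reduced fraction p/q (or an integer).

For pairwise disjoint intervals, m(union_i I_i) = sum_i m(I_i),
and m is invariant under swapping open/closed endpoints (single points have measure 0).
So m(E) = sum_i (b_i - a_i).
  I_1 has length -3/2 - (-5/2) = 1.
  I_2 has length 3 - 0 = 3.
Summing:
  m(E) = 1 + 3 = 4.

4


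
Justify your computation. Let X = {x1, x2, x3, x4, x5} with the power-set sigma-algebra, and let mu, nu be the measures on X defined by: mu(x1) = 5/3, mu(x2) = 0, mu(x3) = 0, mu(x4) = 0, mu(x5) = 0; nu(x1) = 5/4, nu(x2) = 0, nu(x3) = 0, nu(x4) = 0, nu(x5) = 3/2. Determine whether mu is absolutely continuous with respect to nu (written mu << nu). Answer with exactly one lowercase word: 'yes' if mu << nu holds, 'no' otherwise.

mu << nu means: every nu-null measurable set is also mu-null; equivalently, for every atom x, if nu({x}) = 0 then mu({x}) = 0.
Checking each atom:
  x1: nu = 5/4 > 0 -> no constraint.
  x2: nu = 0, mu = 0 -> consistent with mu << nu.
  x3: nu = 0, mu = 0 -> consistent with mu << nu.
  x4: nu = 0, mu = 0 -> consistent with mu << nu.
  x5: nu = 3/2 > 0 -> no constraint.
No atom violates the condition. Therefore mu << nu.

yes


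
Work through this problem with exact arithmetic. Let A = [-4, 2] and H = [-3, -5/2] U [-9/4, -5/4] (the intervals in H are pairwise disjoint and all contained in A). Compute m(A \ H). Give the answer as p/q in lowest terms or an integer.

The ambient interval has length m(A) = 2 - (-4) = 6.
Since the holes are disjoint and sit inside A, by finite additivity
  m(H) = sum_i (b_i - a_i), and m(A \ H) = m(A) - m(H).
Computing the hole measures:
  m(H_1) = -5/2 - (-3) = 1/2.
  m(H_2) = -5/4 - (-9/4) = 1.
Summed: m(H) = 1/2 + 1 = 3/2.
So m(A \ H) = 6 - 3/2 = 9/2.

9/2


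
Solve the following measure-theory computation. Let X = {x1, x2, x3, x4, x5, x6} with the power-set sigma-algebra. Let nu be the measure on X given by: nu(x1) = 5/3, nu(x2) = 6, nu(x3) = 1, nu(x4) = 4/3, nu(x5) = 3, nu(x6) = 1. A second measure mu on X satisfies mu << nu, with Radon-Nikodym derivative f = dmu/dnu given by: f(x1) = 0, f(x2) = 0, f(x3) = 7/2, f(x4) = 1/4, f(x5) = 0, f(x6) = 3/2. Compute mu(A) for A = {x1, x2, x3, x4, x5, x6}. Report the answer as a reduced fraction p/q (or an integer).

By the defining property of the Radon-Nikodym derivative, for every measurable set A,
  mu(A) = integral_A f dnu.
Since nu is a discrete measure concentrated on the atoms of X, the integral over A reduces to the sum
  mu(A) = sum_{x in A} f(x) * nu({x}).
Computing each term:
  x1: f(x1) * nu(x1) = 0 * 5/3 = 0.
  x2: f(x2) * nu(x2) = 0 * 6 = 0.
  x3: f(x3) * nu(x3) = 7/2 * 1 = 7/2.
  x4: f(x4) * nu(x4) = 1/4 * 4/3 = 1/3.
  x5: f(x5) * nu(x5) = 0 * 3 = 0.
  x6: f(x6) * nu(x6) = 3/2 * 1 = 3/2.
Summing: mu(A) = 0 + 0 + 7/2 + 1/3 + 0 + 3/2 = 16/3.

16/3


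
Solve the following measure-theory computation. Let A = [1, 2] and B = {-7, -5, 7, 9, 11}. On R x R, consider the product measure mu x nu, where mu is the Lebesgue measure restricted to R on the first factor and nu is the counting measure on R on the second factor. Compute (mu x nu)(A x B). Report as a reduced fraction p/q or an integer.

For a measurable rectangle A x B, the product measure satisfies
  (mu x nu)(A x B) = mu(A) * nu(B).
  mu(A) = 1.
  nu(B) = 5.
  (mu x nu)(A x B) = 1 * 5 = 5.

5


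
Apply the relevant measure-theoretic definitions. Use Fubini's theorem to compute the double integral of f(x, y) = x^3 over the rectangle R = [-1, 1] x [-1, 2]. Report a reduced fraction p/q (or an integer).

f(x, y) is a tensor product of a function of x and a function of y, and both factors are bounded continuous (hence Lebesgue integrable) on the rectangle, so Fubini's theorem applies:
  integral_R f d(m x m) = (integral_a1^b1 x^3 dx) * (integral_a2^b2 1 dy).
Inner integral in x: integral_{-1}^{1} x^3 dx = (1^4 - (-1)^4)/4
  = 0.
Inner integral in y: integral_{-1}^{2} 1 dy = (2^1 - (-1)^1)/1
  = 3.
Product: (0) * (3) = 0.

0


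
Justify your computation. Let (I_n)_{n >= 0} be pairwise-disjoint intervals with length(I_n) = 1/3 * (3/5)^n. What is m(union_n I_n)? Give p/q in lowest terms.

By countable additivity of the Lebesgue measure on pairwise disjoint measurable sets,
  m(union_{n >= 0} I_n) = sum_{n >= 0} m(I_n) = sum_{n >= 0} a * r^n,
  with a = 1/3 and r = 3/5.
Since 0 < r = 3/5 < 1, the geometric series converges:
  sum_{n >= 0} a * r^n = a / (1 - r).
  = 1/3 / (1 - 3/5)
  = 1/3 / (2/5)
  = 5/6.

5/6


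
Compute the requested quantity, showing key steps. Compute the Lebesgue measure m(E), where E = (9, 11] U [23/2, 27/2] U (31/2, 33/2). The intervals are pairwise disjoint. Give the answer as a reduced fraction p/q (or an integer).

For pairwise disjoint intervals, m(union_i I_i) = sum_i m(I_i),
and m is invariant under swapping open/closed endpoints (single points have measure 0).
So m(E) = sum_i (b_i - a_i).
  I_1 has length 11 - 9 = 2.
  I_2 has length 27/2 - 23/2 = 2.
  I_3 has length 33/2 - 31/2 = 1.
Summing:
  m(E) = 2 + 2 + 1 = 5.

5


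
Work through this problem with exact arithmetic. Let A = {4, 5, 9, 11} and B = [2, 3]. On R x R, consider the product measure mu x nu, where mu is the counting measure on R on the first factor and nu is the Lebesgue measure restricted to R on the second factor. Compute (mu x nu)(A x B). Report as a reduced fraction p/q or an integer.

For a measurable rectangle A x B, the product measure satisfies
  (mu x nu)(A x B) = mu(A) * nu(B).
  mu(A) = 4.
  nu(B) = 1.
  (mu x nu)(A x B) = 4 * 1 = 4.

4


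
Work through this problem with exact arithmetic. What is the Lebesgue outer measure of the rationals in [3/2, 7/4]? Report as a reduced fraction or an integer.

The set Q cap [3/2, 7/4] is countable (a subset of the countable set Q). Lebesgue outer measure of any countable set is 0: each singleton {q} has m*({q}) = 0, and by countable subadditivity m*(union_k {q_k}) <= sum_k m*({q_k}) = sum_k 0 = 0. The reverse inequality m*(E) >= 0 is automatic. So m*(Q cap [3/2, 7/4]) = 0.

0


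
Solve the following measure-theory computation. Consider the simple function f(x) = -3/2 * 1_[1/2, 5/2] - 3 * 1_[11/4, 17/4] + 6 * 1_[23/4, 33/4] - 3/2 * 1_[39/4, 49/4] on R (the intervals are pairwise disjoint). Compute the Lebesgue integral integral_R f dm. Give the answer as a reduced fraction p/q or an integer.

For a simple function f = sum_i c_i * 1_{A_i} with disjoint A_i,
  integral f dm = sum_i c_i * m(A_i).
Lengths of the A_i:
  m(A_1) = 5/2 - 1/2 = 2.
  m(A_2) = 17/4 - 11/4 = 3/2.
  m(A_3) = 33/4 - 23/4 = 5/2.
  m(A_4) = 49/4 - 39/4 = 5/2.
Contributions c_i * m(A_i):
  (-3/2) * (2) = -3.
  (-3) * (3/2) = -9/2.
  (6) * (5/2) = 15.
  (-3/2) * (5/2) = -15/4.
Total: -3 - 9/2 + 15 - 15/4 = 15/4.

15/4


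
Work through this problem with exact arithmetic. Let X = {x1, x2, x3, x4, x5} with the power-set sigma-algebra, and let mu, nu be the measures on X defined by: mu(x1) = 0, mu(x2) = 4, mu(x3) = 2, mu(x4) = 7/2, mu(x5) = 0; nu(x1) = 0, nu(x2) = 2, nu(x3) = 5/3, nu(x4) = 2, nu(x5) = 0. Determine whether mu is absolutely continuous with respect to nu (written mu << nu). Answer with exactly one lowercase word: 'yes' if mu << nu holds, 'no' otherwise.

mu << nu means: every nu-null measurable set is also mu-null; equivalently, for every atom x, if nu({x}) = 0 then mu({x}) = 0.
Checking each atom:
  x1: nu = 0, mu = 0 -> consistent with mu << nu.
  x2: nu = 2 > 0 -> no constraint.
  x3: nu = 5/3 > 0 -> no constraint.
  x4: nu = 2 > 0 -> no constraint.
  x5: nu = 0, mu = 0 -> consistent with mu << nu.
No atom violates the condition. Therefore mu << nu.

yes


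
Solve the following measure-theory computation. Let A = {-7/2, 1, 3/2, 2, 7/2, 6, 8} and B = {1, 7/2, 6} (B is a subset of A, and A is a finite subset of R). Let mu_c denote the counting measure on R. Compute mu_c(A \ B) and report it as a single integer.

Counting measure assigns mu_c(E) = |E| (number of elements) when E is finite. For B subset A, A \ B is the set of elements of A not in B, so |A \ B| = |A| - |B|.
|A| = 7, |B| = 3, so mu_c(A \ B) = 7 - 3 = 4.

4


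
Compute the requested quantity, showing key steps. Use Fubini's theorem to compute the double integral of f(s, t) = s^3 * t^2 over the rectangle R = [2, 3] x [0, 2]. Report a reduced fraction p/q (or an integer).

f(s, t) is a tensor product of a function of s and a function of t, and both factors are bounded continuous (hence Lebesgue integrable) on the rectangle, so Fubini's theorem applies:
  integral_R f d(m x m) = (integral_a1^b1 s^3 ds) * (integral_a2^b2 t^2 dt).
Inner integral in s: integral_{2}^{3} s^3 ds = (3^4 - 2^4)/4
  = 65/4.
Inner integral in t: integral_{0}^{2} t^2 dt = (2^3 - 0^3)/3
  = 8/3.
Product: (65/4) * (8/3) = 130/3.

130/3


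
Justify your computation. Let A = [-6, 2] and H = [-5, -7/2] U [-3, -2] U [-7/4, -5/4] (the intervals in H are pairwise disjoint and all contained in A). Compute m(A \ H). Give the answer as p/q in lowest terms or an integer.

The ambient interval has length m(A) = 2 - (-6) = 8.
Since the holes are disjoint and sit inside A, by finite additivity
  m(H) = sum_i (b_i - a_i), and m(A \ H) = m(A) - m(H).
Computing the hole measures:
  m(H_1) = -7/2 - (-5) = 3/2.
  m(H_2) = -2 - (-3) = 1.
  m(H_3) = -5/4 - (-7/4) = 1/2.
Summed: m(H) = 3/2 + 1 + 1/2 = 3.
So m(A \ H) = 8 - 3 = 5.

5


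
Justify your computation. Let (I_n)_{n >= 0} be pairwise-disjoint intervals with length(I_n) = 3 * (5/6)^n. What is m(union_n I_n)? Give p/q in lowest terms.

By countable additivity of the Lebesgue measure on pairwise disjoint measurable sets,
  m(union_{n >= 0} I_n) = sum_{n >= 0} m(I_n) = sum_{n >= 0} a * r^n,
  with a = 3 and r = 5/6.
Since 0 < r = 5/6 < 1, the geometric series converges:
  sum_{n >= 0} a * r^n = a / (1 - r).
  = 3 / (1 - 5/6)
  = 3 / (1/6)
  = 18.

18


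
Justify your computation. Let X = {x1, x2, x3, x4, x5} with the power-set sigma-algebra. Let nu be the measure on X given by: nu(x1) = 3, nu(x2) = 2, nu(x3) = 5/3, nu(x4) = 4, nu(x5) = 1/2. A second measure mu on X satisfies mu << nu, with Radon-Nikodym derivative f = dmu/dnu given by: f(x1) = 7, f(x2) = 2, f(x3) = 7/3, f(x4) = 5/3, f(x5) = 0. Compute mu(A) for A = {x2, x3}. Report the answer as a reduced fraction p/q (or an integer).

By the defining property of the Radon-Nikodym derivative, for every measurable set A,
  mu(A) = integral_A f dnu.
Since nu is a discrete measure concentrated on the atoms of X, the integral over A reduces to the sum
  mu(A) = sum_{x in A} f(x) * nu({x}).
Computing each term:
  x2: f(x2) * nu(x2) = 2 * 2 = 4.
  x3: f(x3) * nu(x3) = 7/3 * 5/3 = 35/9.
Summing: mu(A) = 4 + 35/9 = 71/9.

71/9


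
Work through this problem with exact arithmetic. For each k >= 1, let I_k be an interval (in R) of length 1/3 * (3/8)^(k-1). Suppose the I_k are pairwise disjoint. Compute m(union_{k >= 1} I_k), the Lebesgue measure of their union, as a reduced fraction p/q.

By countable additivity of the Lebesgue measure on pairwise disjoint measurable sets,
  m(union_{k >= 1} I_k) = sum_{k >= 1} m(I_k) = sum_{k >= 1} a * r^(k-1),
  with a = 1/3 and r = 3/8.
Since 0 < r = 3/8 < 1, the geometric series converges:
  sum_{k >= 1} a * r^(k-1) = a / (1 - r).
  = 1/3 / (1 - 3/8)
  = 1/3 / (5/8)
  = 8/15.

8/15


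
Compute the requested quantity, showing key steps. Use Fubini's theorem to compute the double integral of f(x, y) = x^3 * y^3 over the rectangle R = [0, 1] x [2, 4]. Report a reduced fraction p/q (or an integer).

f(x, y) is a tensor product of a function of x and a function of y, and both factors are bounded continuous (hence Lebesgue integrable) on the rectangle, so Fubini's theorem applies:
  integral_R f d(m x m) = (integral_a1^b1 x^3 dx) * (integral_a2^b2 y^3 dy).
Inner integral in x: integral_{0}^{1} x^3 dx = (1^4 - 0^4)/4
  = 1/4.
Inner integral in y: integral_{2}^{4} y^3 dy = (4^4 - 2^4)/4
  = 60.
Product: (1/4) * (60) = 15.

15


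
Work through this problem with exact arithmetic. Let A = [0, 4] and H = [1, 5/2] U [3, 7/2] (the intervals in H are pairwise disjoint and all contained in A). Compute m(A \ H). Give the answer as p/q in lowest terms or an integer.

The ambient interval has length m(A) = 4 - 0 = 4.
Since the holes are disjoint and sit inside A, by finite additivity
  m(H) = sum_i (b_i - a_i), and m(A \ H) = m(A) - m(H).
Computing the hole measures:
  m(H_1) = 5/2 - 1 = 3/2.
  m(H_2) = 7/2 - 3 = 1/2.
Summed: m(H) = 3/2 + 1/2 = 2.
So m(A \ H) = 4 - 2 = 2.

2


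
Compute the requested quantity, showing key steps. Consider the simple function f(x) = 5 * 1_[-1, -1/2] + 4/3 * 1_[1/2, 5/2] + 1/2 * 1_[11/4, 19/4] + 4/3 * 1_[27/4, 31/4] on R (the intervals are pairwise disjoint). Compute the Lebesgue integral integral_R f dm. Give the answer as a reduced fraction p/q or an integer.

For a simple function f = sum_i c_i * 1_{A_i} with disjoint A_i,
  integral f dm = sum_i c_i * m(A_i).
Lengths of the A_i:
  m(A_1) = -1/2 - (-1) = 1/2.
  m(A_2) = 5/2 - 1/2 = 2.
  m(A_3) = 19/4 - 11/4 = 2.
  m(A_4) = 31/4 - 27/4 = 1.
Contributions c_i * m(A_i):
  (5) * (1/2) = 5/2.
  (4/3) * (2) = 8/3.
  (1/2) * (2) = 1.
  (4/3) * (1) = 4/3.
Total: 5/2 + 8/3 + 1 + 4/3 = 15/2.

15/2


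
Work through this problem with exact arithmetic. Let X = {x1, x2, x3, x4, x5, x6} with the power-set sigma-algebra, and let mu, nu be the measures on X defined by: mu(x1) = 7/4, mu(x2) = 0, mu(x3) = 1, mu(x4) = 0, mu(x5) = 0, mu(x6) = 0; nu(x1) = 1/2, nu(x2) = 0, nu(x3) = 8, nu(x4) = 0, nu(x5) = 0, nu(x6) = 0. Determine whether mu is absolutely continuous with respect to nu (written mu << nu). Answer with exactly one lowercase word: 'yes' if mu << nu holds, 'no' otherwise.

mu << nu means: every nu-null measurable set is also mu-null; equivalently, for every atom x, if nu({x}) = 0 then mu({x}) = 0.
Checking each atom:
  x1: nu = 1/2 > 0 -> no constraint.
  x2: nu = 0, mu = 0 -> consistent with mu << nu.
  x3: nu = 8 > 0 -> no constraint.
  x4: nu = 0, mu = 0 -> consistent with mu << nu.
  x5: nu = 0, mu = 0 -> consistent with mu << nu.
  x6: nu = 0, mu = 0 -> consistent with mu << nu.
No atom violates the condition. Therefore mu << nu.

yes


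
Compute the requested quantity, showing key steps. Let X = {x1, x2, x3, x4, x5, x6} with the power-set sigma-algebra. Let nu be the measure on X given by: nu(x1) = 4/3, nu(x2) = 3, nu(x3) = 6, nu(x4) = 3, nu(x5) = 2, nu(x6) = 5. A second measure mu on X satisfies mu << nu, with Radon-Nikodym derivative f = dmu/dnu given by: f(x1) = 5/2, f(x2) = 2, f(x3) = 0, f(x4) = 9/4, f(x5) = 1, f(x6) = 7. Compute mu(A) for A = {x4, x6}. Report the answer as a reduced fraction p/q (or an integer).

By the defining property of the Radon-Nikodym derivative, for every measurable set A,
  mu(A) = integral_A f dnu.
Since nu is a discrete measure concentrated on the atoms of X, the integral over A reduces to the sum
  mu(A) = sum_{x in A} f(x) * nu({x}).
Computing each term:
  x4: f(x4) * nu(x4) = 9/4 * 3 = 27/4.
  x6: f(x6) * nu(x6) = 7 * 5 = 35.
Summing: mu(A) = 27/4 + 35 = 167/4.

167/4


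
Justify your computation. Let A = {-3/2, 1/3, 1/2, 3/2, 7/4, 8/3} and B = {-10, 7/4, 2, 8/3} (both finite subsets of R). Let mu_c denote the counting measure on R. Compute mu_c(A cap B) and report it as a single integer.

Counting measure on a finite set equals cardinality. mu_c(A cap B) = |A cap B| (elements appearing in both).
Enumerating the elements of A that also lie in B gives 2 element(s).
So mu_c(A cap B) = 2.

2


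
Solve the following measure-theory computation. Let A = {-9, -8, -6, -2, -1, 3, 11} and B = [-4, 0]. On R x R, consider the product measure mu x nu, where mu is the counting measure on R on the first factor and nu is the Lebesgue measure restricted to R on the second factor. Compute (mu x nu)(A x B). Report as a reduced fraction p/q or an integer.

For a measurable rectangle A x B, the product measure satisfies
  (mu x nu)(A x B) = mu(A) * nu(B).
  mu(A) = 7.
  nu(B) = 4.
  (mu x nu)(A x B) = 7 * 4 = 28.

28


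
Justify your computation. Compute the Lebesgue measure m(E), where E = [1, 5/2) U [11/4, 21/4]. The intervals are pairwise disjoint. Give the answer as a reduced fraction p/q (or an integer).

For pairwise disjoint intervals, m(union_i I_i) = sum_i m(I_i),
and m is invariant under swapping open/closed endpoints (single points have measure 0).
So m(E) = sum_i (b_i - a_i).
  I_1 has length 5/2 - 1 = 3/2.
  I_2 has length 21/4 - 11/4 = 5/2.
Summing:
  m(E) = 3/2 + 5/2 = 4.

4


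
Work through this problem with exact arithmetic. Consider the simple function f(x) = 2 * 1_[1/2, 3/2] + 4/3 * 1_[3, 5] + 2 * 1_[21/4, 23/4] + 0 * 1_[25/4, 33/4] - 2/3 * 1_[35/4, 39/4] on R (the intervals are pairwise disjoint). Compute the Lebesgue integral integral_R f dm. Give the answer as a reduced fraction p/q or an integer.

For a simple function f = sum_i c_i * 1_{A_i} with disjoint A_i,
  integral f dm = sum_i c_i * m(A_i).
Lengths of the A_i:
  m(A_1) = 3/2 - 1/2 = 1.
  m(A_2) = 5 - 3 = 2.
  m(A_3) = 23/4 - 21/4 = 1/2.
  m(A_4) = 33/4 - 25/4 = 2.
  m(A_5) = 39/4 - 35/4 = 1.
Contributions c_i * m(A_i):
  (2) * (1) = 2.
  (4/3) * (2) = 8/3.
  (2) * (1/2) = 1.
  (0) * (2) = 0.
  (-2/3) * (1) = -2/3.
Total: 2 + 8/3 + 1 + 0 - 2/3 = 5.

5


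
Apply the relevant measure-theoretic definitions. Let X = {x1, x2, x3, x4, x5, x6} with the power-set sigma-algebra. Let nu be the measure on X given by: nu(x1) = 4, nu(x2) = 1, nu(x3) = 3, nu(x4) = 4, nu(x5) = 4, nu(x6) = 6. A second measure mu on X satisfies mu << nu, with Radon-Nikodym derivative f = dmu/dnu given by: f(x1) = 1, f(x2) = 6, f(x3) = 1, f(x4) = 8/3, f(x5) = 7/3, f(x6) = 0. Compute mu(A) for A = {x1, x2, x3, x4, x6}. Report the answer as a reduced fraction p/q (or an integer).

By the defining property of the Radon-Nikodym derivative, for every measurable set A,
  mu(A) = integral_A f dnu.
Since nu is a discrete measure concentrated on the atoms of X, the integral over A reduces to the sum
  mu(A) = sum_{x in A} f(x) * nu({x}).
Computing each term:
  x1: f(x1) * nu(x1) = 1 * 4 = 4.
  x2: f(x2) * nu(x2) = 6 * 1 = 6.
  x3: f(x3) * nu(x3) = 1 * 3 = 3.
  x4: f(x4) * nu(x4) = 8/3 * 4 = 32/3.
  x6: f(x6) * nu(x6) = 0 * 6 = 0.
Summing: mu(A) = 4 + 6 + 3 + 32/3 + 0 = 71/3.

71/3


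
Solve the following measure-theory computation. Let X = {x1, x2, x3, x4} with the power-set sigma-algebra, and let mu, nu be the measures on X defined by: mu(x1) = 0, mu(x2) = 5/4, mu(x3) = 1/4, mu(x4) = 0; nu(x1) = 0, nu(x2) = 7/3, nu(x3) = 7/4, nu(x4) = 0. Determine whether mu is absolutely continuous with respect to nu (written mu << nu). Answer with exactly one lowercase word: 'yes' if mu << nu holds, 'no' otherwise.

mu << nu means: every nu-null measurable set is also mu-null; equivalently, for every atom x, if nu({x}) = 0 then mu({x}) = 0.
Checking each atom:
  x1: nu = 0, mu = 0 -> consistent with mu << nu.
  x2: nu = 7/3 > 0 -> no constraint.
  x3: nu = 7/4 > 0 -> no constraint.
  x4: nu = 0, mu = 0 -> consistent with mu << nu.
No atom violates the condition. Therefore mu << nu.

yes


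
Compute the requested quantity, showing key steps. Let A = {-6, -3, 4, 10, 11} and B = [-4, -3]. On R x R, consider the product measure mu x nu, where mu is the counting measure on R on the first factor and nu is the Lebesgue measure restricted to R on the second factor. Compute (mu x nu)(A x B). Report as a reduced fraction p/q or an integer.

For a measurable rectangle A x B, the product measure satisfies
  (mu x nu)(A x B) = mu(A) * nu(B).
  mu(A) = 5.
  nu(B) = 1.
  (mu x nu)(A x B) = 5 * 1 = 5.

5


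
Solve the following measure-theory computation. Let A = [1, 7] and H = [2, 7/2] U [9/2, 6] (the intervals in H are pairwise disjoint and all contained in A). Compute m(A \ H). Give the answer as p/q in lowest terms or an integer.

The ambient interval has length m(A) = 7 - 1 = 6.
Since the holes are disjoint and sit inside A, by finite additivity
  m(H) = sum_i (b_i - a_i), and m(A \ H) = m(A) - m(H).
Computing the hole measures:
  m(H_1) = 7/2 - 2 = 3/2.
  m(H_2) = 6 - 9/2 = 3/2.
Summed: m(H) = 3/2 + 3/2 = 3.
So m(A \ H) = 6 - 3 = 3.

3


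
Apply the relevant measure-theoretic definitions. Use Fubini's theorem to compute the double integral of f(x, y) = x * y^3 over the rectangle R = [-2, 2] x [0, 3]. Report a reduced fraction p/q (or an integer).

f(x, y) is a tensor product of a function of x and a function of y, and both factors are bounded continuous (hence Lebesgue integrable) on the rectangle, so Fubini's theorem applies:
  integral_R f d(m x m) = (integral_a1^b1 x dx) * (integral_a2^b2 y^3 dy).
Inner integral in x: integral_{-2}^{2} x dx = (2^2 - (-2)^2)/2
  = 0.
Inner integral in y: integral_{0}^{3} y^3 dy = (3^4 - 0^4)/4
  = 81/4.
Product: (0) * (81/4) = 0.

0


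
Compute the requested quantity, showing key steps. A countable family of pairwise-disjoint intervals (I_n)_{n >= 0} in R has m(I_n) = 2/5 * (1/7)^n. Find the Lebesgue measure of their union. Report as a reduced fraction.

By countable additivity of the Lebesgue measure on pairwise disjoint measurable sets,
  m(union_{n >= 0} I_n) = sum_{n >= 0} m(I_n) = sum_{n >= 0} a * r^n,
  with a = 2/5 and r = 1/7.
Since 0 < r = 1/7 < 1, the geometric series converges:
  sum_{n >= 0} a * r^n = a / (1 - r).
  = 2/5 / (1 - 1/7)
  = 2/5 / (6/7)
  = 7/15.

7/15


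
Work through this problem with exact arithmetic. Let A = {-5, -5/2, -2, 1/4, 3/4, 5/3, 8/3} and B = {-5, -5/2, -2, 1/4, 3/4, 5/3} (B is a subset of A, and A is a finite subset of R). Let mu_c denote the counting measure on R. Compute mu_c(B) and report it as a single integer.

Counting measure assigns mu_c(E) = |E| (number of elements) when E is finite.
B has 6 element(s), so mu_c(B) = 6.

6


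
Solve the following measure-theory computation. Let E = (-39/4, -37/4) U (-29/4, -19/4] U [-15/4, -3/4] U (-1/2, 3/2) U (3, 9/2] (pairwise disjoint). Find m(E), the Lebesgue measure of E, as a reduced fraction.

For pairwise disjoint intervals, m(union_i I_i) = sum_i m(I_i),
and m is invariant under swapping open/closed endpoints (single points have measure 0).
So m(E) = sum_i (b_i - a_i).
  I_1 has length -37/4 - (-39/4) = 1/2.
  I_2 has length -19/4 - (-29/4) = 5/2.
  I_3 has length -3/4 - (-15/4) = 3.
  I_4 has length 3/2 - (-1/2) = 2.
  I_5 has length 9/2 - 3 = 3/2.
Summing:
  m(E) = 1/2 + 5/2 + 3 + 2 + 3/2 = 19/2.

19/2


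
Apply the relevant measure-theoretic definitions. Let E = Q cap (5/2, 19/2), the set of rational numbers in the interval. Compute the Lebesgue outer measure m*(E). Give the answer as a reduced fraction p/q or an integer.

E = Q cap (5/2, 19/2) is a subset of Q, which is countable. Enumerate Q = {q_1, q_2, ...}; for any eps > 0, cover q_k by the open interval (q_k - eps/2^(k+1), q_k + eps/2^(k+1)), of length eps/2^k. The total cover length is sum_{k>=1} eps/2^k = eps. Hence m*(E) <= m*(Q) <= eps for every eps > 0, and since outer measure is non-negative, m*(E) = 0.

0


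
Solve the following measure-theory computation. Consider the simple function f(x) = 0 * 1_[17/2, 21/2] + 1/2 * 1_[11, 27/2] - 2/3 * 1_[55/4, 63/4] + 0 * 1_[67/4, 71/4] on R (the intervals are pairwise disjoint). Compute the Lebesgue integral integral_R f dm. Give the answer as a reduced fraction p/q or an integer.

For a simple function f = sum_i c_i * 1_{A_i} with disjoint A_i,
  integral f dm = sum_i c_i * m(A_i).
Lengths of the A_i:
  m(A_1) = 21/2 - 17/2 = 2.
  m(A_2) = 27/2 - 11 = 5/2.
  m(A_3) = 63/4 - 55/4 = 2.
  m(A_4) = 71/4 - 67/4 = 1.
Contributions c_i * m(A_i):
  (0) * (2) = 0.
  (1/2) * (5/2) = 5/4.
  (-2/3) * (2) = -4/3.
  (0) * (1) = 0.
Total: 0 + 5/4 - 4/3 + 0 = -1/12.

-1/12


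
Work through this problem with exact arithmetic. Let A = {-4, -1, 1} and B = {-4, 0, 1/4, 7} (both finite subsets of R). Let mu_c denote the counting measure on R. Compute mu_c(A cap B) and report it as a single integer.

Counting measure on a finite set equals cardinality. mu_c(A cap B) = |A cap B| (elements appearing in both).
Enumerating the elements of A that also lie in B gives 1 element(s).
So mu_c(A cap B) = 1.

1


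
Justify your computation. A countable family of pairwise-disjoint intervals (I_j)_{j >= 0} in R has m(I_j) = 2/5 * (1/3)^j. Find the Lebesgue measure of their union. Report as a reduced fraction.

By countable additivity of the Lebesgue measure on pairwise disjoint measurable sets,
  m(union_{j >= 0} I_j) = sum_{j >= 0} m(I_j) = sum_{j >= 0} a * r^j,
  with a = 2/5 and r = 1/3.
Since 0 < r = 1/3 < 1, the geometric series converges:
  sum_{j >= 0} a * r^j = a / (1 - r).
  = 2/5 / (1 - 1/3)
  = 2/5 / (2/3)
  = 3/5.

3/5


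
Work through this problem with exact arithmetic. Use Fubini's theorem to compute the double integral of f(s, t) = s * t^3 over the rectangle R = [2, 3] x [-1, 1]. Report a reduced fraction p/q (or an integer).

f(s, t) is a tensor product of a function of s and a function of t, and both factors are bounded continuous (hence Lebesgue integrable) on the rectangle, so Fubini's theorem applies:
  integral_R f d(m x m) = (integral_a1^b1 s ds) * (integral_a2^b2 t^3 dt).
Inner integral in s: integral_{2}^{3} s ds = (3^2 - 2^2)/2
  = 5/2.
Inner integral in t: integral_{-1}^{1} t^3 dt = (1^4 - (-1)^4)/4
  = 0.
Product: (5/2) * (0) = 0.

0


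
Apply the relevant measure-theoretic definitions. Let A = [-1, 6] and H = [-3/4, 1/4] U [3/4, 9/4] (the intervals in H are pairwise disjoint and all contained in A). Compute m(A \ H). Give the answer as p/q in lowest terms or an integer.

The ambient interval has length m(A) = 6 - (-1) = 7.
Since the holes are disjoint and sit inside A, by finite additivity
  m(H) = sum_i (b_i - a_i), and m(A \ H) = m(A) - m(H).
Computing the hole measures:
  m(H_1) = 1/4 - (-3/4) = 1.
  m(H_2) = 9/4 - 3/4 = 3/2.
Summed: m(H) = 1 + 3/2 = 5/2.
So m(A \ H) = 7 - 5/2 = 9/2.

9/2


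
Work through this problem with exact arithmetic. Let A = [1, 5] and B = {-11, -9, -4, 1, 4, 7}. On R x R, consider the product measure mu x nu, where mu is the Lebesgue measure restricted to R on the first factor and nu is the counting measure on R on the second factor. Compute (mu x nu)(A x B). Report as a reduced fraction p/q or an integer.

For a measurable rectangle A x B, the product measure satisfies
  (mu x nu)(A x B) = mu(A) * nu(B).
  mu(A) = 4.
  nu(B) = 6.
  (mu x nu)(A x B) = 4 * 6 = 24.

24


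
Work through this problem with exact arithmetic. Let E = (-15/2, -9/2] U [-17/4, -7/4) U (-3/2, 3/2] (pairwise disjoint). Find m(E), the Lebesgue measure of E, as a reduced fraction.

For pairwise disjoint intervals, m(union_i I_i) = sum_i m(I_i),
and m is invariant under swapping open/closed endpoints (single points have measure 0).
So m(E) = sum_i (b_i - a_i).
  I_1 has length -9/2 - (-15/2) = 3.
  I_2 has length -7/4 - (-17/4) = 5/2.
  I_3 has length 3/2 - (-3/2) = 3.
Summing:
  m(E) = 3 + 5/2 + 3 = 17/2.

17/2


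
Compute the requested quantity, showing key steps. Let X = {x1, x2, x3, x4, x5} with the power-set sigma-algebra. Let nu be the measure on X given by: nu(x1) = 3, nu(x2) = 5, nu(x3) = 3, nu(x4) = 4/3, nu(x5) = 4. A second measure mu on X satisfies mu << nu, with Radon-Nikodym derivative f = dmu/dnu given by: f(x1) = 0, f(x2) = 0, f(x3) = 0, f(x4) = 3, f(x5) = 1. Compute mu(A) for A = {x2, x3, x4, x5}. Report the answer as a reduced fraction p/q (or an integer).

By the defining property of the Radon-Nikodym derivative, for every measurable set A,
  mu(A) = integral_A f dnu.
Since nu is a discrete measure concentrated on the atoms of X, the integral over A reduces to the sum
  mu(A) = sum_{x in A} f(x) * nu({x}).
Computing each term:
  x2: f(x2) * nu(x2) = 0 * 5 = 0.
  x3: f(x3) * nu(x3) = 0 * 3 = 0.
  x4: f(x4) * nu(x4) = 3 * 4/3 = 4.
  x5: f(x5) * nu(x5) = 1 * 4 = 4.
Summing: mu(A) = 0 + 0 + 4 + 4 = 8.

8


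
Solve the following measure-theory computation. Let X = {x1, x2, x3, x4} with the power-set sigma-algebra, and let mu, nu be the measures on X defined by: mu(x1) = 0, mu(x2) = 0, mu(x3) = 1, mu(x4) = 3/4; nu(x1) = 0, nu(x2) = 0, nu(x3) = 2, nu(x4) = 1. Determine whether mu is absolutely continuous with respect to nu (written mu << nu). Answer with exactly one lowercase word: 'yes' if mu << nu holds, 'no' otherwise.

mu << nu means: every nu-null measurable set is also mu-null; equivalently, for every atom x, if nu({x}) = 0 then mu({x}) = 0.
Checking each atom:
  x1: nu = 0, mu = 0 -> consistent with mu << nu.
  x2: nu = 0, mu = 0 -> consistent with mu << nu.
  x3: nu = 2 > 0 -> no constraint.
  x4: nu = 1 > 0 -> no constraint.
No atom violates the condition. Therefore mu << nu.

yes


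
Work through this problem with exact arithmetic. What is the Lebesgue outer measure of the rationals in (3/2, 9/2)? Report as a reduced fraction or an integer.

E = Q cap (3/2, 9/2) is a subset of Q, which is countable. Enumerate Q = {q_1, q_2, ...}; for any eps > 0, cover q_k by the open interval (q_k - eps/2^(k+1), q_k + eps/2^(k+1)), of length eps/2^k. The total cover length is sum_{k>=1} eps/2^k = eps. Hence m*(E) <= m*(Q) <= eps for every eps > 0, and since outer measure is non-negative, m*(E) = 0.

0


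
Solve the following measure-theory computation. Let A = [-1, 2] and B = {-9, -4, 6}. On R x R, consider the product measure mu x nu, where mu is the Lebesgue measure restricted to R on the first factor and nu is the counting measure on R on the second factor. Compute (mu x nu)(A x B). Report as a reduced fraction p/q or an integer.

For a measurable rectangle A x B, the product measure satisfies
  (mu x nu)(A x B) = mu(A) * nu(B).
  mu(A) = 3.
  nu(B) = 3.
  (mu x nu)(A x B) = 3 * 3 = 9.

9


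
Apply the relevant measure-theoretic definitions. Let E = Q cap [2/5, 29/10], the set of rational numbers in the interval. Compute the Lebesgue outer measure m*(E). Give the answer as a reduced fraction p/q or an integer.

The set Q cap [2/5, 29/10] is countable (a subset of the countable set Q). Lebesgue outer measure of any countable set is 0: each singleton {q} has m*({q}) = 0, and by countable subadditivity m*(union_k {q_k}) <= sum_k m*({q_k}) = sum_k 0 = 0. The reverse inequality m*(E) >= 0 is automatic. So m*(Q cap [2/5, 29/10]) = 0.

0


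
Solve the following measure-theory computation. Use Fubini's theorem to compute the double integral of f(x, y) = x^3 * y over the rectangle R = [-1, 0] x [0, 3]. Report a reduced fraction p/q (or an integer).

f(x, y) is a tensor product of a function of x and a function of y, and both factors are bounded continuous (hence Lebesgue integrable) on the rectangle, so Fubini's theorem applies:
  integral_R f d(m x m) = (integral_a1^b1 x^3 dx) * (integral_a2^b2 y dy).
Inner integral in x: integral_{-1}^{0} x^3 dx = (0^4 - (-1)^4)/4
  = -1/4.
Inner integral in y: integral_{0}^{3} y dy = (3^2 - 0^2)/2
  = 9/2.
Product: (-1/4) * (9/2) = -9/8.

-9/8


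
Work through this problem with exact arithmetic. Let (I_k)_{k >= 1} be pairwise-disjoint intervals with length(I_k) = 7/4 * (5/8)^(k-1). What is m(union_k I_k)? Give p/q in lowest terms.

By countable additivity of the Lebesgue measure on pairwise disjoint measurable sets,
  m(union_{k >= 1} I_k) = sum_{k >= 1} m(I_k) = sum_{k >= 1} a * r^(k-1),
  with a = 7/4 and r = 5/8.
Since 0 < r = 5/8 < 1, the geometric series converges:
  sum_{k >= 1} a * r^(k-1) = a / (1 - r).
  = 7/4 / (1 - 5/8)
  = 7/4 / (3/8)
  = 14/3.

14/3


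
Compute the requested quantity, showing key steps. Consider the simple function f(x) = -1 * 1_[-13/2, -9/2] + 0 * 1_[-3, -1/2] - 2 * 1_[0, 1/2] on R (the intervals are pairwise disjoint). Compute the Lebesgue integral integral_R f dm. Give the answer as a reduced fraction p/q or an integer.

For a simple function f = sum_i c_i * 1_{A_i} with disjoint A_i,
  integral f dm = sum_i c_i * m(A_i).
Lengths of the A_i:
  m(A_1) = -9/2 - (-13/2) = 2.
  m(A_2) = -1/2 - (-3) = 5/2.
  m(A_3) = 1/2 - 0 = 1/2.
Contributions c_i * m(A_i):
  (-1) * (2) = -2.
  (0) * (5/2) = 0.
  (-2) * (1/2) = -1.
Total: -2 + 0 - 1 = -3.

-3


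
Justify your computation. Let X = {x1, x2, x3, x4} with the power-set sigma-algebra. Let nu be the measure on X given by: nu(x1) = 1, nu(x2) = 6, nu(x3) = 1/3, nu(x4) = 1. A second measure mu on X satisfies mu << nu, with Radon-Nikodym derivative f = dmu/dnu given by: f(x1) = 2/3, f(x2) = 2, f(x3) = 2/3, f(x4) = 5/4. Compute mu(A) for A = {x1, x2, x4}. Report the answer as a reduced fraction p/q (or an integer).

By the defining property of the Radon-Nikodym derivative, for every measurable set A,
  mu(A) = integral_A f dnu.
Since nu is a discrete measure concentrated on the atoms of X, the integral over A reduces to the sum
  mu(A) = sum_{x in A} f(x) * nu({x}).
Computing each term:
  x1: f(x1) * nu(x1) = 2/3 * 1 = 2/3.
  x2: f(x2) * nu(x2) = 2 * 6 = 12.
  x4: f(x4) * nu(x4) = 5/4 * 1 = 5/4.
Summing: mu(A) = 2/3 + 12 + 5/4 = 167/12.

167/12


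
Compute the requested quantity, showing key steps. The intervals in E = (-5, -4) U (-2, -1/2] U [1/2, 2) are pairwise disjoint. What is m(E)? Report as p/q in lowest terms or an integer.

For pairwise disjoint intervals, m(union_i I_i) = sum_i m(I_i),
and m is invariant under swapping open/closed endpoints (single points have measure 0).
So m(E) = sum_i (b_i - a_i).
  I_1 has length -4 - (-5) = 1.
  I_2 has length -1/2 - (-2) = 3/2.
  I_3 has length 2 - 1/2 = 3/2.
Summing:
  m(E) = 1 + 3/2 + 3/2 = 4.

4


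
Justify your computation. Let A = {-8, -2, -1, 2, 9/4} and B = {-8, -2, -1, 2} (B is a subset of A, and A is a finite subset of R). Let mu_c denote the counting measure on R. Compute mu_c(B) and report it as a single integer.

Counting measure assigns mu_c(E) = |E| (number of elements) when E is finite.
B has 4 element(s), so mu_c(B) = 4.

4


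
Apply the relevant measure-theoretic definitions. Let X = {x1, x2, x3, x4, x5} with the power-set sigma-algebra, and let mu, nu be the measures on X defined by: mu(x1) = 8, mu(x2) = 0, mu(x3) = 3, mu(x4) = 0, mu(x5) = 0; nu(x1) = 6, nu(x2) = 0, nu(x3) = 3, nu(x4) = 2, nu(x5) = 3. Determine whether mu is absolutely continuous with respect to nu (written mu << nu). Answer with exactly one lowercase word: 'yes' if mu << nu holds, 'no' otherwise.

mu << nu means: every nu-null measurable set is also mu-null; equivalently, for every atom x, if nu({x}) = 0 then mu({x}) = 0.
Checking each atom:
  x1: nu = 6 > 0 -> no constraint.
  x2: nu = 0, mu = 0 -> consistent with mu << nu.
  x3: nu = 3 > 0 -> no constraint.
  x4: nu = 2 > 0 -> no constraint.
  x5: nu = 3 > 0 -> no constraint.
No atom violates the condition. Therefore mu << nu.

yes


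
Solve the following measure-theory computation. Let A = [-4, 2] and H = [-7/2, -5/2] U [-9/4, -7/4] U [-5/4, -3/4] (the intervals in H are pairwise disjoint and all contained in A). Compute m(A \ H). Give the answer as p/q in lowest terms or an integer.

The ambient interval has length m(A) = 2 - (-4) = 6.
Since the holes are disjoint and sit inside A, by finite additivity
  m(H) = sum_i (b_i - a_i), and m(A \ H) = m(A) - m(H).
Computing the hole measures:
  m(H_1) = -5/2 - (-7/2) = 1.
  m(H_2) = -7/4 - (-9/4) = 1/2.
  m(H_3) = -3/4 - (-5/4) = 1/2.
Summed: m(H) = 1 + 1/2 + 1/2 = 2.
So m(A \ H) = 6 - 2 = 4.

4


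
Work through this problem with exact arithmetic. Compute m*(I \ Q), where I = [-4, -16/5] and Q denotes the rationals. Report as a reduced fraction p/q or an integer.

The interval I = [-4, -16/5] has m(I) = -16/5 - (-4) = 4/5 (endpoints are measure-zero, so open/closed/half-open agree). Write I = (I cap Q) u (I \ Q). The rationals in I are countable, so m*(I cap Q) = 0 (cover each rational by intervals whose total length is arbitrarily small). By countable subadditivity m*(I) <= m*(I cap Q) + m*(I \ Q), hence m*(I \ Q) >= m(I) = 4/5. The reverse inequality m*(I \ Q) <= m*(I) = 4/5 is trivial since (I \ Q) is a subset of I. Therefore m*(I \ Q) = 4/5.

4/5


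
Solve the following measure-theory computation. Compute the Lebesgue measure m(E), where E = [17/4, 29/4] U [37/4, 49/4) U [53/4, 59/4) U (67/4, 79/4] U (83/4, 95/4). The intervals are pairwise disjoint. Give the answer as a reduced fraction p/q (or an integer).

For pairwise disjoint intervals, m(union_i I_i) = sum_i m(I_i),
and m is invariant under swapping open/closed endpoints (single points have measure 0).
So m(E) = sum_i (b_i - a_i).
  I_1 has length 29/4 - 17/4 = 3.
  I_2 has length 49/4 - 37/4 = 3.
  I_3 has length 59/4 - 53/4 = 3/2.
  I_4 has length 79/4 - 67/4 = 3.
  I_5 has length 95/4 - 83/4 = 3.
Summing:
  m(E) = 3 + 3 + 3/2 + 3 + 3 = 27/2.

27/2


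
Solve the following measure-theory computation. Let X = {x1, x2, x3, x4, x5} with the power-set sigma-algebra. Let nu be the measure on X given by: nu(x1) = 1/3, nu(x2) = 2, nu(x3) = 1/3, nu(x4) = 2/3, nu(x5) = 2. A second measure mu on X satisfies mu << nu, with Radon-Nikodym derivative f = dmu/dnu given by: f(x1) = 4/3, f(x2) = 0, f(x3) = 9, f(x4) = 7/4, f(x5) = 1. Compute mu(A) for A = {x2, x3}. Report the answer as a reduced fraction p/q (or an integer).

By the defining property of the Radon-Nikodym derivative, for every measurable set A,
  mu(A) = integral_A f dnu.
Since nu is a discrete measure concentrated on the atoms of X, the integral over A reduces to the sum
  mu(A) = sum_{x in A} f(x) * nu({x}).
Computing each term:
  x2: f(x2) * nu(x2) = 0 * 2 = 0.
  x3: f(x3) * nu(x3) = 9 * 1/3 = 3.
Summing: mu(A) = 0 + 3 = 3.

3


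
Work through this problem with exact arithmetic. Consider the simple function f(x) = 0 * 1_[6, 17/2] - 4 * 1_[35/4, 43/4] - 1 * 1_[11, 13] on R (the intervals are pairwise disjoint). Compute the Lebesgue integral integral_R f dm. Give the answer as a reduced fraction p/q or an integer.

For a simple function f = sum_i c_i * 1_{A_i} with disjoint A_i,
  integral f dm = sum_i c_i * m(A_i).
Lengths of the A_i:
  m(A_1) = 17/2 - 6 = 5/2.
  m(A_2) = 43/4 - 35/4 = 2.
  m(A_3) = 13 - 11 = 2.
Contributions c_i * m(A_i):
  (0) * (5/2) = 0.
  (-4) * (2) = -8.
  (-1) * (2) = -2.
Total: 0 - 8 - 2 = -10.

-10


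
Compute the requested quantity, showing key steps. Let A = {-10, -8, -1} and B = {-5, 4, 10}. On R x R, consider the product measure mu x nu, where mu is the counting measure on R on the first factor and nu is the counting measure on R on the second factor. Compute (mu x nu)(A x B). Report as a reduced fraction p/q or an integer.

For a measurable rectangle A x B, the product measure satisfies
  (mu x nu)(A x B) = mu(A) * nu(B).
  mu(A) = 3.
  nu(B) = 3.
  (mu x nu)(A x B) = 3 * 3 = 9.

9
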